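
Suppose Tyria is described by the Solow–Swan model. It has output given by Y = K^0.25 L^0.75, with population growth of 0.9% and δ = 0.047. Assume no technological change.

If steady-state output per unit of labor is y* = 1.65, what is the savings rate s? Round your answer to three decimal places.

In steady state, investment equals break-even investment: s·k^α = (n + δ)·k.
Since y* = [s/(n + δ)]^(α/(1−α)), we have s/(n + δ) = (y*)^((1−α)/α) = 1.65^3 = 4.4921.
Therefore s = 4.4921 × (n + δ) = 4.4921 × 0.056 = 0.2516.

s ≈ 0.252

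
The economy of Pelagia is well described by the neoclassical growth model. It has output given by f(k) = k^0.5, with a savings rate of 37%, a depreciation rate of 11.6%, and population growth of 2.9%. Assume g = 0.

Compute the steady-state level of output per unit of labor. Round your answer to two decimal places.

In steady state, investment equals break-even investment: s·k^α = (n + δ)·k.
Dividing both sides by k: k^(1−α) = s / (n + δ).
k^0.5 = 0.37 / (0.029 + 0.116) = 0.37 / 0.145 = 2.5517
k* = 2.5517^(1/0.5) ≈ 6.5112
y* = (k*)^α = 6.5112^0.5 ≈ 2.5517

y* ≈ 2.55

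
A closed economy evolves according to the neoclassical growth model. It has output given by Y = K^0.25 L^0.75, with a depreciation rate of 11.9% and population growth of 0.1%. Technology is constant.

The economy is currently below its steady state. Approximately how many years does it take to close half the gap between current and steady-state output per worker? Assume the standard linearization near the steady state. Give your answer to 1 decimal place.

Near the steady state the convergence rate is λ = (1 − α)(n + δ).
λ = (1 − 0.25) × 0.120 = 0.75 × 0.120 = 0.0900
Half-life = ln 2 / λ = 0.6931 / 0.0900 ≈ 7.70 years

half-life ≈ 7.7 years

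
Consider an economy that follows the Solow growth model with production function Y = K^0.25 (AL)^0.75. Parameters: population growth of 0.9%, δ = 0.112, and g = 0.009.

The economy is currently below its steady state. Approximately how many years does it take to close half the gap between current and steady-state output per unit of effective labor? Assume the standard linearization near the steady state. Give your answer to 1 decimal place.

t_½ ≈ 7.1 years

Near the steady state the convergence rate is λ = (1 − α)(n + g + δ).
λ = (1 − 0.25) × 0.130 = 0.75 × 0.130 = 0.0975
Half-life = ln 2 / λ = 0.6931 / 0.0975 ≈ 7.11 years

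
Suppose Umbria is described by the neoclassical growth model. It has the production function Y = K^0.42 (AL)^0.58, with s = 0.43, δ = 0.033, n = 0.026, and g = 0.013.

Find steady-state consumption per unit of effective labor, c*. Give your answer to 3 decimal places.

In steady state, investment equals break-even investment: s·k^α = (n + g + δ)·k.
Dividing both sides by k: k^(1−α) = s / (n + g + δ).
k^0.58 = 0.43 / (0.026 + 0.013 + 0.033) = 0.43 / 0.072 = 5.9722
k* = 5.9722^(1/0.58) ≈ 21.7853
y* = (k*)^α = 21.7853^0.42 ≈ 3.6478
c* = (1 − s)·y* = (1 − 0.43) × 3.6478 ≈ 2.0792

c* = 2.079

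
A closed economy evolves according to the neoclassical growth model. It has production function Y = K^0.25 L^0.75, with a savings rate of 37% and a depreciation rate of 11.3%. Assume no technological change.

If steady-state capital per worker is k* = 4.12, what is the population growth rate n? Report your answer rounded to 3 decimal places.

At the steady state, Δk = 0, so s·k^α = (n + δ)·k.
So s / (n + δ) = (k*)^(1−α) = 4.12^0.75 = 2.8918.
Therefore n + δ = s / 2.8918 = 0.37 / 2.8918 = 0.1279, so n = 0.1279 − 0.113 = 0.0149.

n ≈ 0.015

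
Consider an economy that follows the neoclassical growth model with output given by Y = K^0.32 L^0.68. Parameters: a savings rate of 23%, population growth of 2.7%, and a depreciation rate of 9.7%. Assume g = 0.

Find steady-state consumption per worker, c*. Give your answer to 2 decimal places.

c* ≈ 1.03

At the steady state, Δk = 0, so s·k^α = (n + δ)·k.
Dividing both sides by k: k^(1−α) = s / (n + δ).
k^0.68 = 0.23 / (0.027 + 0.097) = 0.23 / 0.124 = 1.8548
k* = 1.8548^(1/0.68) ≈ 2.4806
y* = (k*)^α = 2.4806^0.32 ≈ 1.3374
c* = (1 − s)·y* = (1 − 0.23) × 1.3374 ≈ 1.0298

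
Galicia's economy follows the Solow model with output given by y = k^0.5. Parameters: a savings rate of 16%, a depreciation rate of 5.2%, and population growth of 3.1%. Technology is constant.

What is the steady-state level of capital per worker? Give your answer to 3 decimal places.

At the steady state, Δk = 0, so s·k^α = (n + δ)·k.
Rearranging, k^(1−α) = s / (n + δ).
k^0.5 = 0.16 / (0.031 + 0.052) = 0.16 / 0.083 = 1.9277
k* = 1.9277^(1/0.5) ≈ 3.7160

k* = 3.716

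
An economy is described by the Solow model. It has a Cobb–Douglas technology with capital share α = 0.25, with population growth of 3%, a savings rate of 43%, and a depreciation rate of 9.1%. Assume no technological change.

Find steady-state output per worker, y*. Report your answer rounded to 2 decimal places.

At the steady state, Δk = 0, so s·k^α = (n + δ)·k.
Rearranging, k^(1−α) = s / (n + δ).
k^0.75 = 0.43 / (0.030 + 0.091) = 0.43 / 0.121 = 3.5537
k* = 3.5537^(1/0.75) ≈ 5.4230
y* = (k*)^α = 5.4230^0.25 ≈ 1.5260

y* = 1.53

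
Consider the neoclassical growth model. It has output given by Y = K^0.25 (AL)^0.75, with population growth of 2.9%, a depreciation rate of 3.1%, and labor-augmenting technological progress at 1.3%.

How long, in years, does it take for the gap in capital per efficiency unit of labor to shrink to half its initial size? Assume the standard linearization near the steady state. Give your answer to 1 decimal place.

about 12.7 years

Near the steady state the convergence rate is λ = (1 − α)(n + g + δ).
λ = (1 − 0.25) × 0.073 = 0.75 × 0.073 = 0.05475
Half-life = ln 2 / λ = 0.6931 / 0.05475 ≈ 12.66 years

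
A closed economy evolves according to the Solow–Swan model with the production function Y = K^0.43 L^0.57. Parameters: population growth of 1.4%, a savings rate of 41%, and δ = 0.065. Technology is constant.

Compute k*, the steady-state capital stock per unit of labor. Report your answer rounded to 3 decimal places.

k* = 17.975

Steady state requires s·f(k) = (n + δ)·k, i.e. s·k^α = (n + δ)·k.
Rearranging, k^(1−α) = s / (n + δ).
k^0.57 = 0.41 / (0.014 + 0.065) = 0.41 / 0.079 = 5.1899
k* = 5.1899^(1/0.57) ≈ 17.9748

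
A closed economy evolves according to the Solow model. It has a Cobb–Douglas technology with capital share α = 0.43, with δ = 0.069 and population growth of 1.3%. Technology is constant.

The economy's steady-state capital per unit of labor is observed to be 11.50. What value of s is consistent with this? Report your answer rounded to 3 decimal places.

In steady state, investment equals break-even investment: s·k^α = (n + δ)·k.
So s / (n + δ) = (k*)^(1−α) = 11.50^0.57 = 4.0234.
Therefore s = 4.0234 × (n + δ) = 4.0234 × 0.082 = 0.3299.

s ≈ 0.330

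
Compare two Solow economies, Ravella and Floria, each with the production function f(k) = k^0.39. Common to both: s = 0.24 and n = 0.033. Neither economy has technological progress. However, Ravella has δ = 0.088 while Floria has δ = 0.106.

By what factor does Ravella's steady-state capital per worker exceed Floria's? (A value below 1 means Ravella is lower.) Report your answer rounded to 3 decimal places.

k*_R / k*_F ≈ 1.255

Steady-state k* = [s/(n + δ)]^(1/(1−α)), so the ratio is [ (s_R/(n + δ)_R) / (s_F/(n + δ)_F) ]^1.6393.
s_R/(n + δ)_R = 0.24/0.121 = 1.9835; s_F/(n + δ)_F = 0.24/0.139 = 1.7266.
Ratio = (1.9835/1.7266)^1.6393 = 1.1488^1.6393 ≈ 1.2553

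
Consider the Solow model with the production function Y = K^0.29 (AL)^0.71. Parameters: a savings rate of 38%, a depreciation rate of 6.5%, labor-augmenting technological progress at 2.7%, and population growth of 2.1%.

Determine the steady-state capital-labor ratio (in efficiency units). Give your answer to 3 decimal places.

k* = 5.519

In steady state, investment equals break-even investment: s·k^α = (n + g + δ)·k.
Rearranging, k^(1−α) = s / (n + g + δ).
k^0.71 = 0.38 / (0.021 + 0.027 + 0.065) = 0.38 / 0.113 = 3.3628
k* = 3.3628^(1/0.71) ≈ 5.5186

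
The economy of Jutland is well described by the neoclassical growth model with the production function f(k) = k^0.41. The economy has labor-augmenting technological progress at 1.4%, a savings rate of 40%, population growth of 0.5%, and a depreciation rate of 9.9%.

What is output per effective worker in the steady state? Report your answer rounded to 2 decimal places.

y* = 2.34

In steady state, investment equals break-even investment: s·k^α = (n + g + δ)·k.
Dividing both sides by k: k^(1−α) = s / (n + g + δ).
k^0.59 = 0.40 / (0.005 + 0.014 + 0.099) = 0.40 / 0.118 = 3.3898
k* = 3.3898^(1/0.59) ≈ 7.9177
y* = (k*)^α = 7.9177^0.41 ≈ 2.3357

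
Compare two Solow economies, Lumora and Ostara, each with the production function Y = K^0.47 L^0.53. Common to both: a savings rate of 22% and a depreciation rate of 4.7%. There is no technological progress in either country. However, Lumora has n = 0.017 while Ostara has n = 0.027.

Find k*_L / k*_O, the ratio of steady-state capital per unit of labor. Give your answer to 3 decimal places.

Steady-state k* = [s/(n + δ)]^(1/(1−α)), so the ratio is [ (s_L/(n + δ)_L) / (s_O/(n + δ)_O) ]^1.8868.
s_L/(n + δ)_L = 0.22/0.064 = 3.4375; s_O/(n + δ)_O = 0.22/0.074 = 2.9730.
Ratio = (3.4375/2.9730)^1.8868 = 1.1562^1.8868 ≈ 1.3150

k*_L / k*_O ≈ 1.315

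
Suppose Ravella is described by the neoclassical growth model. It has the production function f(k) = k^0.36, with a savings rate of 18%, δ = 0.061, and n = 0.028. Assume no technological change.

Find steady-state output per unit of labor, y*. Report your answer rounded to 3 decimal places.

y* ≈ 1.486

Steady state requires s·f(k) = (n + δ)·k, i.e. s·k^α = (n + δ)·k.
Rearranging, k^(1−α) = s / (n + δ).
k^0.64 = 0.18 / (0.028 + 0.061) = 0.18 / 0.089 = 2.0225
k* = 2.0225^(1/0.64) ≈ 3.0057
y* = (k*)^α = 3.0057^0.36 ≈ 1.4861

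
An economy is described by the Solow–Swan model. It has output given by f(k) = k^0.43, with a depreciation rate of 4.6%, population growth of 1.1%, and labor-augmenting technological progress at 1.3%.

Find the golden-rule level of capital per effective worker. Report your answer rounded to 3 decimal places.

k_gold ≈ 24.161

The golden rule sets f'(k) = n + g + δ, i.e. α·k^(α−1) = n + g + δ.
So k^(1−α) = α / (n + g + δ) = 0.43 / 0.070 = 6.1429.
k_gold = 6.1429^(1/0.57) ≈ 24.1608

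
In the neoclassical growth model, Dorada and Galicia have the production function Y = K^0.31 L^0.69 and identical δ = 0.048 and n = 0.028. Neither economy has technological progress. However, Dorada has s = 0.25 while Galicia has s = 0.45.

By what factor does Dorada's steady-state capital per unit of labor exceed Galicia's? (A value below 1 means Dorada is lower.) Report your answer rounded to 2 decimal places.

Steady-state k* = [s/(n + δ)]^(1/(1−α)), so the ratio is [ (s_D/(n + δ)_D) / (s_G/(n + δ)_G) ]^1.4493.
s_D/(n + δ)_D = 0.25/0.076 = 3.2895; s_G/(n + δ)_G = 0.45/0.076 = 5.9211.
Ratio = (3.2895/5.9211)^1.4493 = 0.5556^1.4493 ≈ 0.4267

ratio ≈ 0.43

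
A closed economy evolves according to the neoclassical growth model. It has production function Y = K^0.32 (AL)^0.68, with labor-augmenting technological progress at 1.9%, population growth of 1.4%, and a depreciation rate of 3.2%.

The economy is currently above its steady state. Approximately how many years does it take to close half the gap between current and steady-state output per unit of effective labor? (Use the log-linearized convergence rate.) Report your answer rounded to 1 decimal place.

about 15.7 years

Near the steady state the convergence rate is λ = (1 − α)(n + g + δ).
λ = (1 − 0.32) × 0.065 = 0.68 × 0.065 = 0.0442
Half-life = ln 2 / λ = 0.6931 / 0.0442 ≈ 15.68 years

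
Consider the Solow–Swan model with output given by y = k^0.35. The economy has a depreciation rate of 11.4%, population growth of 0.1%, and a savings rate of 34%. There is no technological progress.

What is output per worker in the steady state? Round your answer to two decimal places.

y* = 1.79

In steady state, investment equals break-even investment: s·k^α = (n + δ)·k.
Dividing both sides by k: k^(1−α) = s / (n + δ).
k^0.65 = 0.34 / (0.001 + 0.114) = 0.34 / 0.115 = 2.9565
k* = 2.9565^(1/0.65) ≈ 5.3000
y* = (k*)^α = 5.3000^0.35 ≈ 1.7927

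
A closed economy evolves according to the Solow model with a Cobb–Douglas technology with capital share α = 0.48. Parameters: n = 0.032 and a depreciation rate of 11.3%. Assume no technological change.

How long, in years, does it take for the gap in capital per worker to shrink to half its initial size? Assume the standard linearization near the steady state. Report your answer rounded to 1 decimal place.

Near the steady state the convergence rate is λ = (1 − α)(n + δ).
λ = (1 − 0.48) × 0.145 = 0.52 × 0.145 = 0.0754
Half-life = ln 2 / λ = 0.6931 / 0.0754 ≈ 9.19 years

half-life ≈ 9.2 years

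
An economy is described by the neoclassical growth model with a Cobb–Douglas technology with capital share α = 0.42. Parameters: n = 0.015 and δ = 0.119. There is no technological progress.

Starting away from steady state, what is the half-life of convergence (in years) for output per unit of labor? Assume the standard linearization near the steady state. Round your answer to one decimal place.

Near the steady state the convergence rate is λ = (1 − α)(n + δ).
λ = (1 − 0.42) × 0.134 = 0.58 × 0.134 = 0.07772
Half-life = ln 2 / λ = 0.6931 / 0.07772 ≈ 8.92 years

t_½ ≈ 8.9 years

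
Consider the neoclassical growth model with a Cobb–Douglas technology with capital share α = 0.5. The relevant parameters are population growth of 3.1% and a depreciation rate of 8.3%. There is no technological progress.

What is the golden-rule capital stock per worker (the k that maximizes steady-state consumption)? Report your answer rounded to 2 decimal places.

k_gold ≈ 19.24

The golden rule sets f'(k) = n + δ, i.e. α·k^(α−1) = n + δ.
So k^(1−α) = α / (n + δ) = 0.5 / 0.114 = 4.3860.
k_gold = 4.3860^(1/0.5) ≈ 19.2370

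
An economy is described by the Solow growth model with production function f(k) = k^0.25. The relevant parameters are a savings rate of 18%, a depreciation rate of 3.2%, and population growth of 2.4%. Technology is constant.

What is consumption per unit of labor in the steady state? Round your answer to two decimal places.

At the steady state, Δk = 0, so s·k^α = (n + δ)·k.
Dividing both sides by k: k^(1−α) = s / (n + δ).
k^0.75 = 0.18 / (0.024 + 0.032) = 0.18 / 0.056 = 3.2143
k* = 3.2143^(1/0.75) ≈ 4.7437
y* = (k*)^α = 4.7437^0.25 ≈ 1.4758
c* = (1 − s)·y* = (1 − 0.18) × 1.4758 ≈ 1.2102

c* = 1.21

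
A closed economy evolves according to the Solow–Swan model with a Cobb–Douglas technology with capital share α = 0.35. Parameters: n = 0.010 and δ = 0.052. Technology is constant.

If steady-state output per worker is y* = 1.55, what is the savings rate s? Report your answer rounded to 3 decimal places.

s ≈ 0.140

In steady state, investment equals break-even investment: s·k^α = (n + δ)·k.
Since y* = [s/(n + δ)]^(α/(1−α)), we have s/(n + δ) = (y*)^((1−α)/α) = 1.55^1.8571 = 2.2567.
Therefore s = 2.2567 × (n + δ) = 2.2567 × 0.062 = 0.1399.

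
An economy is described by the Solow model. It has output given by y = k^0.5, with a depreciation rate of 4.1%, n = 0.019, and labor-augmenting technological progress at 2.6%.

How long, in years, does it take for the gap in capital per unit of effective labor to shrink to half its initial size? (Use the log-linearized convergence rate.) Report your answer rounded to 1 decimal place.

Near the steady state the convergence rate is λ = (1 − α)(n + g + δ).
λ = (1 − 0.5) × 0.086 = 0.5 × 0.086 = 0.0430
Half-life = ln 2 / λ = 0.6931 / 0.0430 ≈ 16.12 years

half-life ≈ 16.1 years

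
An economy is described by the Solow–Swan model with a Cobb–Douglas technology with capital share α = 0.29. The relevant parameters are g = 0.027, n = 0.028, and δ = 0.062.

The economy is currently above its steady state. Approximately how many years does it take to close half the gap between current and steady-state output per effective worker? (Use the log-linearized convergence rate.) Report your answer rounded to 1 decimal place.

about 8.3 years

Near the steady state the convergence rate is λ = (1 − α)(n + g + δ).
λ = (1 − 0.29) × 0.117 = 0.71 × 0.117 = 0.08307
Half-life = ln 2 / λ = 0.6931 / 0.08307 ≈ 8.34 years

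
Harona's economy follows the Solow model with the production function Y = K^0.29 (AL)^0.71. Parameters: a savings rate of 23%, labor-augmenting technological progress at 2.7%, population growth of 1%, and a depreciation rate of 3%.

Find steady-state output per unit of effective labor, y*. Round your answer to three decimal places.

In steady state, investment equals break-even investment: s·k^α = (n + g + δ)·k.
Rearranging, k^(1−α) = s / (n + g + δ).
k^0.71 = 0.23 / (0.010 + 0.027 + 0.030) = 0.23 / 0.067 = 3.4328
k* = 3.4328^(1/0.71) ≈ 5.6811
y* = (k*)^α = 5.6811^0.29 ≈ 1.6550

y* = 1.655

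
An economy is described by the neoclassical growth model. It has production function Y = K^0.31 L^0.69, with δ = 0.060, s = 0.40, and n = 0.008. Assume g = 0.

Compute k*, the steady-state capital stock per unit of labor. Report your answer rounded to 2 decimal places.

k* = 13.04

Steady state requires s·f(k) = (n + δ)·k, i.e. s·k^α = (n + δ)·k.
Rearranging, k^(1−α) = s / (n + δ).
k^0.69 = 0.40 / (0.008 + 0.060) = 0.40 / 0.068 = 5.8824
k* = 5.8824^(1/0.69) ≈ 13.0406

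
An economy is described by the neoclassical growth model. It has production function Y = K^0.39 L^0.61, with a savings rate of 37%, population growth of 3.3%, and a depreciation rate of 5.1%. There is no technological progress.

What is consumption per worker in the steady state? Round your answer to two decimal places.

c* ≈ 1.63

In steady state, investment equals break-even investment: s·k^α = (n + δ)·k.
Rearranging, k^(1−α) = s / (n + δ).
k^0.61 = 0.37 / (0.033 + 0.051) = 0.37 / 0.084 = 4.4048
k* = 4.4048^(1/0.61) ≈ 11.3662
y* = (k*)^α = 11.3662^0.39 ≈ 2.5804
c* = (1 − s)·y* = (1 − 0.37) × 2.5804 ≈ 1.6257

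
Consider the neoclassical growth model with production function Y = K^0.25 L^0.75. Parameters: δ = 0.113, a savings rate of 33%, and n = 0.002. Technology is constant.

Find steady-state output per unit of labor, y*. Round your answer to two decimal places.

Steady state requires s·f(k) = (n + δ)·k, i.e. s·k^α = (n + δ)·k.
Rearranging, k^(1−α) = s / (n + δ).
k^0.75 = 0.33 / (0.002 + 0.113) = 0.33 / 0.115 = 2.8696
k* = 2.8696^(1/0.75) ≈ 4.0778
y* = (k*)^α = 4.0778^0.25 ≈ 1.4210

y* ≈ 1.42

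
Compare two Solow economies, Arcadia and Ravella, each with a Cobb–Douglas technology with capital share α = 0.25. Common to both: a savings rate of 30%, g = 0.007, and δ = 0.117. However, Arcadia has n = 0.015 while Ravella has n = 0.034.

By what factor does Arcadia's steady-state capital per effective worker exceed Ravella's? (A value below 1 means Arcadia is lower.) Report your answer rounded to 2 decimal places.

k*_A / k*_R ≈ 1.19

Steady-state k* = [s/(n + g + δ)]^(1/(1−α)), so the ratio is [ (s_A/(n + g + δ)_A) / (s_R/(n + g + δ)_R) ]^1.3333.
s_A/(n + g + δ)_A = 0.30/0.139 = 2.1583; s_R/(n + g + δ)_R = 0.30/0.158 = 1.8987.
Ratio = (2.1583/1.8987)^1.3333 = 1.1367^1.3333 ≈ 1.1863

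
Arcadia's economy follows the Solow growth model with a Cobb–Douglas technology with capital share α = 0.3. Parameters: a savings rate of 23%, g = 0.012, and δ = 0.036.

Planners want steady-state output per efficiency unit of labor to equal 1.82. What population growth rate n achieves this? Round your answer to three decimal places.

In steady state, investment equals break-even investment: s·k^α = (n + g + δ)·k.
Since y* = [s/(n + g + δ)]^(α/(1−α)), we have s/(n + g + δ) = (y*)^((1−α)/α) = 1.82^2.3333 = 4.0441.
Therefore n + g + δ = s / 4.0441 = 0.23 / 4.0441 = 0.0569, so n = 0.0569 − 0.048 = 0.0089.

n ≈ 0.009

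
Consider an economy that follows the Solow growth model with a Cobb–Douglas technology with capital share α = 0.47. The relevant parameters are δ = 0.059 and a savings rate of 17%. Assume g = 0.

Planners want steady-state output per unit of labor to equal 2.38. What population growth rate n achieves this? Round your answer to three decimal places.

n ≈ 0.005

In steady state, investment equals break-even investment: s·k^α = (n + δ)·k.
Since y* = [s/(n + δ)]^(α/(1−α)), we have s/(n + δ) = (y*)^((1−α)/α) = 2.38^1.1277 = 2.6587.
Therefore n + δ = s / 2.6587 = 0.17 / 2.6587 = 0.0639, so n = 0.0639 − 0.059 = 0.0049.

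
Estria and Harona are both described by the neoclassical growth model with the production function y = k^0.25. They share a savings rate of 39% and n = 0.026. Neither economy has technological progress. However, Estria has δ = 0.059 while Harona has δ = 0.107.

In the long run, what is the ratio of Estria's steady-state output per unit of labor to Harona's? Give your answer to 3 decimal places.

Steady-state y* = [s/(n + δ)]^(α/(1−α)), so the ratio is [ (s_E/(n + δ)_E) / (s_H/(n + δ)_H) ]^0.3333.
s_E/(n + δ)_E = 0.39/0.085 = 4.5882; s_H/(n + δ)_H = 0.39/0.133 = 2.9323.
Ratio = (4.5882/2.9323)^0.3333 = 1.5647^0.3333 ≈ 1.1609

ratio ≈ 1.161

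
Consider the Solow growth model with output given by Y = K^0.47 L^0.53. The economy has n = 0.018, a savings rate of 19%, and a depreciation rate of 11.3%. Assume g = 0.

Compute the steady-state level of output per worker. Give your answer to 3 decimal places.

Steady state requires s·f(k) = (n + δ)·k, i.e. s·k^α = (n + δ)·k.
Rearranging, k^(1−α) = s / (n + δ).
k^0.53 = 0.19 / (0.018 + 0.113) = 0.19 / 0.131 = 1.4504
k* = 1.4504^(1/0.53) ≈ 2.0169
y* = (k*)^α = 2.0169^0.47 ≈ 1.3906

y* = 1.391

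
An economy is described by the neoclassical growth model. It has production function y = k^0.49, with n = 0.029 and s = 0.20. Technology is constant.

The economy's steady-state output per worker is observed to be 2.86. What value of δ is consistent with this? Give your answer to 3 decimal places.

Steady state requires s·f(k) = (n + δ)·k, i.e. s·k^α = (n + δ)·k.
Since y* = [s/(n + δ)]^(α/(1−α)), we have s/(n + δ) = (y*)^((1−α)/α) = 2.86^1.0408 = 2.9853.
Therefore n + δ = s / 2.9853 = 0.20 / 2.9853 = 0.0670, so δ = 0.0670 − 0.029 = 0.0380.

δ ≈ 0.038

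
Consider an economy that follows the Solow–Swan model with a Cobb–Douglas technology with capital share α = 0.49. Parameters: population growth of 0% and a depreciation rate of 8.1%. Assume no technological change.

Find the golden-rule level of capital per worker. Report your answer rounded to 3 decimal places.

k_gold ≈ 34.101

The golden rule sets f'(k) = n + δ, i.e. α·k^(α−1) = n + δ.
So k^(1−α) = α / (n + δ) = 0.49 / 0.081 = 6.0494.
k_gold = 6.0494^(1/0.51) ≈ 34.1012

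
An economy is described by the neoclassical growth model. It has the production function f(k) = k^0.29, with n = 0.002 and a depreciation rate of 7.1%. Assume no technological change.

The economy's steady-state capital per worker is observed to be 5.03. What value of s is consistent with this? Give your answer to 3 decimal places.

s ≈ 0.230

Steady state requires s·f(k) = (n + δ)·k, i.e. s·k^α = (n + δ)·k.
So s / (n + δ) = (k*)^(1−α) = 5.03^0.71 = 3.1486.
Therefore s = 3.1486 × (n + δ) = 3.1486 × 0.073 = 0.2298.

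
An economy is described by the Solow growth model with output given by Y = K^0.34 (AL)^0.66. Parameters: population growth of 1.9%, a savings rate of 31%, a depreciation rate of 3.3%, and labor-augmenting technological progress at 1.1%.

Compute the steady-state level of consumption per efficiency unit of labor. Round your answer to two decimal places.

Steady state requires s·f(k) = (n + g + δ)·k, i.e. s·k^α = (n + g + δ)·k.
Dividing both sides by k: k^(1−α) = s / (n + g + δ).
k^0.66 = 0.31 / (0.019 + 0.011 + 0.033) = 0.31 / 0.063 = 4.9206
k* = 4.9206^(1/0.66) ≈ 11.1818
y* = (k*)^α = 11.1818^0.34 ≈ 2.2724
c* = (1 − s)·y* = (1 − 0.31) × 2.2724 ≈ 1.5680

c* ≈ 1.57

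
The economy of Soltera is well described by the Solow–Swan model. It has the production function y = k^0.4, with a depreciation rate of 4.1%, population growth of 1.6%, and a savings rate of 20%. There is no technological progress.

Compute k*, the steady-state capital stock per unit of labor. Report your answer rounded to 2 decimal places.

Steady state requires s·f(k) = (n + δ)·k, i.e. s·k^α = (n + δ)·k.
Rearranging, k^(1−α) = s / (n + δ).
k^0.6 = 0.20 / (0.016 + 0.041) = 0.20 / 0.057 = 3.5088
k* = 3.5088^(1/0.6) ≈ 8.1021

k* ≈ 8.10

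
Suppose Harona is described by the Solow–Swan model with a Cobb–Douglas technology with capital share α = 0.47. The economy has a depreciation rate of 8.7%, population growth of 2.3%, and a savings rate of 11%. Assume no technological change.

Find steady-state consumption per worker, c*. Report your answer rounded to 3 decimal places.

c* = 0.890

At the steady state, Δk = 0, so s·k^α = (n + δ)·k.
Rearranging, k^(1−α) = s / (n + δ).
k^0.53 = 0.11 / (0.023 + 0.087) = 0.11 / 0.110 = 1.0000
k* = 1.0000^(1/0.53) ≈ 1.0000
y* = (k*)^α = 1.0000^0.47 ≈ 1.0000
c* = (1 − s)·y* = (1 − 0.11) × 1.0000 ≈ 0.8900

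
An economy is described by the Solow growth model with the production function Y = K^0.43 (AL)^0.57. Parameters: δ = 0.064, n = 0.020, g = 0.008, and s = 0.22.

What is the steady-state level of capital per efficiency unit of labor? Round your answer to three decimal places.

k* ≈ 4.616

In steady state, investment equals break-even investment: s·k^α = (n + g + δ)·k.
Rearranging, k^(1−α) = s / (n + g + δ).
k^0.57 = 0.22 / (0.020 + 0.008 + 0.064) = 0.22 / 0.092 = 2.3913
k* = 2.3913^(1/0.57) ≈ 4.6160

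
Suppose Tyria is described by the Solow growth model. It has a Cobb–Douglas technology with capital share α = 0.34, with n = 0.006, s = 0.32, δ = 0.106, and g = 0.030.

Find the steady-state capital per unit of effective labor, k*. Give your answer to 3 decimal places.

k* = 3.425

In steady state, investment equals break-even investment: s·k^α = (n + g + δ)·k.
Rearranging, k^(1−α) = s / (n + g + δ).
k^0.66 = 0.32 / (0.006 + 0.030 + 0.106) = 0.32 / 0.142 = 2.2535
k* = 2.2535^(1/0.66) ≈ 3.4248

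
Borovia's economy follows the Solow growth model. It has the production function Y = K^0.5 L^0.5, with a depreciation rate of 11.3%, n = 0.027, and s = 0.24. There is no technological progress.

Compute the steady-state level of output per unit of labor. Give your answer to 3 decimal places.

At the steady state, Δk = 0, so s·k^α = (n + δ)·k.
Dividing both sides by k: k^(1−α) = s / (n + δ).
k^0.5 = 0.24 / (0.027 + 0.113) = 0.24 / 0.140 = 1.7143
k* = 1.7143^(1/0.5) ≈ 2.9388
y* = (k*)^α = 2.9388^0.5 ≈ 1.7143

y* = 1.714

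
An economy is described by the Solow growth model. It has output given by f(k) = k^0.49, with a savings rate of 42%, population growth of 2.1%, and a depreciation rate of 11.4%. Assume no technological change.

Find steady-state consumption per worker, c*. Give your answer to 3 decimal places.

c* = 1.726

Steady state requires s·f(k) = (n + δ)·k, i.e. s·k^α = (n + δ)·k.
Rearranging, k^(1−α) = s / (n + δ).
k^0.51 = 0.42 / (0.021 + 0.114) = 0.42 / 0.135 = 3.1111
k* = 3.1111^(1/0.51) ≈ 9.2576
y* = (k*)^α = 9.2576^0.49 ≈ 2.9757
c* = (1 − s)·y* = (1 − 0.42) × 2.9757 ≈ 1.7259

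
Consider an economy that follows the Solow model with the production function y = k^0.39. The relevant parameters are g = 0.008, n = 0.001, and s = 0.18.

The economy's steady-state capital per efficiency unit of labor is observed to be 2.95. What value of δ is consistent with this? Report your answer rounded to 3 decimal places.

In steady state, investment equals break-even investment: s·k^α = (n + g + δ)·k.
So s / (n + g + δ) = (k*)^(1−α) = 2.95^0.61 = 1.9346.
Therefore n + g + δ = s / 1.9346 = 0.18 / 1.9346 = 0.0930, so δ = 0.0930 − 0.009 = 0.0840.

δ ≈ 0.084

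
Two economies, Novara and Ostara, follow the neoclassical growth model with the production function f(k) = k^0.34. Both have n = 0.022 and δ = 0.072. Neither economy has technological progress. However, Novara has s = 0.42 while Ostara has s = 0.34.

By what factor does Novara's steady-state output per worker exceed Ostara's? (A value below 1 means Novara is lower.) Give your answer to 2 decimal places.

Steady-state y* = [s/(n + δ)]^(α/(1−α)), so the ratio is [ (s_N/(n + δ)_N) / (s_O/(n + δ)_O) ]^0.5152.
s_N/(n + δ)_N = 0.42/0.094 = 4.4681; s_O/(n + δ)_O = 0.34/0.094 = 3.6170.
Ratio = (4.4681/3.6170)^0.5152 = 1.2353^0.5152 ≈ 1.1150

ratio ≈ 1.12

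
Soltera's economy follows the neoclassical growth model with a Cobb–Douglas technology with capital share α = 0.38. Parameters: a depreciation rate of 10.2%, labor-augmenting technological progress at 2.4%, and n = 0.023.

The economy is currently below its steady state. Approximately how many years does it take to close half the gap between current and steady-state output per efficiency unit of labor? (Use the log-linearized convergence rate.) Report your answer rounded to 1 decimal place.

about 7.5 years

Near the steady state the convergence rate is λ = (1 − α)(n + g + δ).
λ = (1 − 0.38) × 0.149 = 0.62 × 0.149 = 0.09238
Half-life = ln 2 / λ = 0.6931 / 0.09238 ≈ 7.50 years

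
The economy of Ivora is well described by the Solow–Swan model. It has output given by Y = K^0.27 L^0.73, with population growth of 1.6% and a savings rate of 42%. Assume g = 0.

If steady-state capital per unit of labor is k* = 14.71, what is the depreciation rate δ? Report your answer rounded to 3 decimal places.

Steady state requires s·f(k) = (n + δ)·k, i.e. s·k^α = (n + δ)·k.
So s / (n + δ) = (k*)^(1−α) = 14.71^0.73 = 7.1180.
Therefore n + δ = s / 7.1180 = 0.42 / 7.1180 = 0.0590, so δ = 0.0590 − 0.016 = 0.0430.

δ ≈ 0.043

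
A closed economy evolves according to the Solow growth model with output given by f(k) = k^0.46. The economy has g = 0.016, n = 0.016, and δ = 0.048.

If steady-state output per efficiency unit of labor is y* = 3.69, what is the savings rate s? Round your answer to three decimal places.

Steady state requires s·f(k) = (n + g + δ)·k, i.e. s·k^α = (n + g + δ)·k.
Since y* = [s/(n + g + δ)]^(α/(1−α)), we have s/(n + g + δ) = (y*)^((1−α)/α) = 3.69^1.1739 = 4.6305.
Therefore s = 4.6305 × (n + g + δ) = 4.6305 × 0.080 = 0.3704.

s ≈ 0.370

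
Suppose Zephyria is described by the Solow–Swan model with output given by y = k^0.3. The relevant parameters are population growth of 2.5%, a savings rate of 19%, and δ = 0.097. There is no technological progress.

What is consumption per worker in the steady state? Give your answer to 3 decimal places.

In steady state, investment equals break-even investment: s·k^α = (n + δ)·k.
Rearranging, k^(1−α) = s / (n + δ).
k^0.7 = 0.19 / (0.025 + 0.097) = 0.19 / 0.122 = 1.5574
k* = 1.5574^(1/0.7) ≈ 1.8830
y* = (k*)^α = 1.8830^0.3 ≈ 1.2091
c* = (1 − s)·y* = (1 − 0.19) × 1.2091 ≈ 0.9794

c* = 0.979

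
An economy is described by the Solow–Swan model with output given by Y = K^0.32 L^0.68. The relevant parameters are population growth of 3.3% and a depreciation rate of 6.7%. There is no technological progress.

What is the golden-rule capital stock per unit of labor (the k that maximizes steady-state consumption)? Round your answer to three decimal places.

k_gold ≈ 5.532

The golden rule sets f'(k) = n + δ, i.e. α·k^(α−1) = n + δ.
So k^(1−α) = α / (n + δ) = 0.32 / 0.100 = 3.2000.
k_gold = 3.2000^(1/0.68) ≈ 5.5318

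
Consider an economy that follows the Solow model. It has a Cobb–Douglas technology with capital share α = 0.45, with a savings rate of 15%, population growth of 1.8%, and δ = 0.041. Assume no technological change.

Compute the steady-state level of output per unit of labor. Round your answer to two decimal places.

y* ≈ 2.15

At the steady state, Δk = 0, so s·k^α = (n + δ)·k.
Rearranging, k^(1−α) = s / (n + δ).
k^0.55 = 0.15 / (0.018 + 0.041) = 0.15 / 0.059 = 2.5424
k* = 2.5424^(1/0.55) ≈ 5.4552
y* = (k*)^α = 5.4552^0.45 ≈ 2.1457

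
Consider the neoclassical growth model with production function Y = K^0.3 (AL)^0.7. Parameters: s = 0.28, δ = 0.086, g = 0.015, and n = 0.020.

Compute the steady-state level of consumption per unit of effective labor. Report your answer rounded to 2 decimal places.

In steady state, investment equals break-even investment: s·k^α = (n + g + δ)·k.
Dividing both sides by k: k^(1−α) = s / (n + g + δ).
k^0.7 = 0.28 / (0.020 + 0.015 + 0.086) = 0.28 / 0.121 = 2.3140
k* = 2.3140^(1/0.7) ≈ 3.3153
y* = (k*)^α = 3.3153^0.3 ≈ 1.4327
c* = (1 − s)·y* = (1 − 0.28) × 1.4327 ≈ 1.0315

c* ≈ 1.03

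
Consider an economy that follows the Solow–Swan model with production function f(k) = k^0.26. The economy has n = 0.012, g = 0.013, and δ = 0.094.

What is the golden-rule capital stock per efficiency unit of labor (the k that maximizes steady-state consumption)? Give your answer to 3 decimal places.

k_gold ≈ 2.875

The golden rule sets f'(k) = n + g + δ, i.e. α·k^(α−1) = n + g + δ.
So k^(1−α) = α / (n + g + δ) = 0.26 / 0.119 = 2.1849.
k_gold = 2.1849^(1/0.74) ≈ 2.8754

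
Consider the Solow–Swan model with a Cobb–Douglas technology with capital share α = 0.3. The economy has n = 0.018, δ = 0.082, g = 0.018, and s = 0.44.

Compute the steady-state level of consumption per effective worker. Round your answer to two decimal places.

c* ≈ 0.98

At the steady state, Δk = 0, so s·k^α = (n + g + δ)·k.
Dividing both sides by k: k^(1−α) = s / (n + g + δ).
k^0.7 = 0.44 / (0.018 + 0.018 + 0.082) = 0.44 / 0.118 = 3.7288
k* = 3.7288^(1/0.7) ≈ 6.5543
y* = (k*)^α = 6.5543^0.3 ≈ 1.7578
c* = (1 − s)·y* = (1 − 0.44) × 1.7578 ≈ 0.9844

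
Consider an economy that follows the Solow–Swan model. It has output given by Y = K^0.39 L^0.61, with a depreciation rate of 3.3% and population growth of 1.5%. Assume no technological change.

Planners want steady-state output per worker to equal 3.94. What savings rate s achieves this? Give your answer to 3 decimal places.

s ≈ 0.410

In steady state, investment equals break-even investment: s·k^α = (n + δ)·k.
Since y* = [s/(n + δ)]^(α/(1−α)), we have s/(n + δ) = (y*)^((1−α)/α) = 3.94^1.5641 = 8.5392.
Therefore s = 8.5392 × (n + δ) = 8.5392 × 0.048 = 0.4099.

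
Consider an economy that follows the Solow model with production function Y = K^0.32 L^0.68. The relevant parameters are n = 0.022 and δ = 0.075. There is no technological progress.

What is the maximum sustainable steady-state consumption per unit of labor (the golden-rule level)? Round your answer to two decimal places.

c_gold ≈ 1.19

At the golden rule, f'(k) = n + δ, so α·k^(α−1) = n + δ and k_gold = (α/(n + δ))^(1/(1−α)).
k_gold = (0.32/0.097)^(1/0.68) = 3.2990^1.4706 ≈ 5.7854
c_gold = f(k_gold) − (n + δ)·k_gold = 1.7537 − 0.097×5.7854 ≈ 1.1925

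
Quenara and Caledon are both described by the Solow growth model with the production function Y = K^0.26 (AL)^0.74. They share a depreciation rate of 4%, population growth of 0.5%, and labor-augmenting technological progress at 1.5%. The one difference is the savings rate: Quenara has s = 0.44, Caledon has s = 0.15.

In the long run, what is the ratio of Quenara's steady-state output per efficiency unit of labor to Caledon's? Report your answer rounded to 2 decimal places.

Steady-state y* = [s/(n + g + δ)]^(α/(1−α)), so the ratio is [ (s_Q/(n + g + δ)_Q) / (s_C/(n + g + δ)_C) ]^0.3514.
s_Q/(n + g + δ)_Q = 0.44/0.060 = 7.3333; s_C/(n + g + δ)_C = 0.15/0.060 = 2.5000.
Ratio = (7.3333/2.5000)^0.3514 = 2.9333^0.3514 ≈ 1.4596

y*_Q / y*_C ≈ 1.46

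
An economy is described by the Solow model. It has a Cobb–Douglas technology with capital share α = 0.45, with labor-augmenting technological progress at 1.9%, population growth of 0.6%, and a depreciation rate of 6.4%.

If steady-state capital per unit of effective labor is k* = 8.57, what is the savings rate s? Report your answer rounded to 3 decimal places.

In steady state, investment equals break-even investment: s·k^α = (n + g + δ)·k.
So s / (n + g + δ) = (k*)^(1−α) = 8.57^0.55 = 3.2594.
Therefore s = 3.2594 × (n + g + δ) = 3.2594 × 0.089 = 0.2901.

s ≈ 0.290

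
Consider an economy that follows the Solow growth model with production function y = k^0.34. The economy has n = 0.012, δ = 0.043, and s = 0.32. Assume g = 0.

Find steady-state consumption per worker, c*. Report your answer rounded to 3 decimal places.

Steady state requires s·f(k) = (n + δ)·k, i.e. s·k^α = (n + δ)·k.
Rearranging, k^(1−α) = s / (n + δ).
k^0.66 = 0.32 / (0.012 + 0.043) = 0.32 / 0.055 = 5.8182
k* = 5.8182^(1/0.66) ≈ 14.4135
y* = (k*)^α = 14.4135^0.34 ≈ 2.4773
c* = (1 − s)·y* = (1 − 0.32) × 2.4773 ≈ 1.6846

c* = 1.685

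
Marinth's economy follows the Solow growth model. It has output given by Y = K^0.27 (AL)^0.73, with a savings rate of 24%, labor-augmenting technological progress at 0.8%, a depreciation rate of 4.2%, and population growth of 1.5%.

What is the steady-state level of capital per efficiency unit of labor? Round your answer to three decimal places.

Steady state requires s·f(k) = (n + g + δ)·k, i.e. s·k^α = (n + g + δ)·k.
Rearranging, k^(1−α) = s / (n + g + δ).
k^0.73 = 0.24 / (0.015 + 0.008 + 0.042) = 0.24 / 0.065 = 3.6923
k* = 3.6923^(1/0.73) ≈ 5.9858

k* = 5.986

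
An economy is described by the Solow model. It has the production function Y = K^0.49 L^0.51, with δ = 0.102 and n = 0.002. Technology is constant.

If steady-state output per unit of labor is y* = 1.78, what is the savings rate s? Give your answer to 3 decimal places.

s ≈ 0.190

In steady state, investment equals break-even investment: s·k^α = (n + δ)·k.
Since y* = [s/(n + δ)]^(α/(1−α)), we have s/(n + δ) = (y*)^((1−α)/α) = 1.78^1.0408 = 1.8224.
Therefore s = 1.8224 × (n + δ) = 1.8224 × 0.104 = 0.1895.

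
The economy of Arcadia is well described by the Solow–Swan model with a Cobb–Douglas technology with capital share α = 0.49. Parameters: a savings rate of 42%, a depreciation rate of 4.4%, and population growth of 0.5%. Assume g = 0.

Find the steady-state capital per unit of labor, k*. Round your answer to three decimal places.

At the steady state, Δk = 0, so s·k^α = (n + δ)·k.
Dividing both sides by k: k^(1−α) = s / (n + δ).
k^0.51 = 0.42 / (0.005 + 0.044) = 0.42 / 0.049 = 8.5714
k* = 8.5714^(1/0.51) ≈ 67.5326

k* ≈ 67.533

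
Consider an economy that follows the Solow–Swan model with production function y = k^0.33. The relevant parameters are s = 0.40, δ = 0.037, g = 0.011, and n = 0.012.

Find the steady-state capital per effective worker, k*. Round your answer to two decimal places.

At the steady state, Δk = 0, so s·k^α = (n + g + δ)·k.
Rearranging, k^(1−α) = s / (n + g + δ).
k^0.67 = 0.40 / (0.012 + 0.011 + 0.037) = 0.40 / 0.060 = 6.6667
k* = 6.6667^(1/0.67) ≈ 16.9714

k* ≈ 16.97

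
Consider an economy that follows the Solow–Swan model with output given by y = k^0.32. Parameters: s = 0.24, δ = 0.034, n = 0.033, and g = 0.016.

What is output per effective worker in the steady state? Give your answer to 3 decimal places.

Steady state requires s·f(k) = (n + g + δ)·k, i.e. s·k^α = (n + g + δ)·k.
Rearranging, k^(1−α) = s / (n + g + δ).
k^0.68 = 0.24 / (0.033 + 0.016 + 0.034) = 0.24 / 0.083 = 2.8916
k* = 2.8916^(1/0.68) ≈ 4.7659
y* = (k*)^α = 4.7659^0.32 ≈ 1.6482

y* ≈ 1.648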